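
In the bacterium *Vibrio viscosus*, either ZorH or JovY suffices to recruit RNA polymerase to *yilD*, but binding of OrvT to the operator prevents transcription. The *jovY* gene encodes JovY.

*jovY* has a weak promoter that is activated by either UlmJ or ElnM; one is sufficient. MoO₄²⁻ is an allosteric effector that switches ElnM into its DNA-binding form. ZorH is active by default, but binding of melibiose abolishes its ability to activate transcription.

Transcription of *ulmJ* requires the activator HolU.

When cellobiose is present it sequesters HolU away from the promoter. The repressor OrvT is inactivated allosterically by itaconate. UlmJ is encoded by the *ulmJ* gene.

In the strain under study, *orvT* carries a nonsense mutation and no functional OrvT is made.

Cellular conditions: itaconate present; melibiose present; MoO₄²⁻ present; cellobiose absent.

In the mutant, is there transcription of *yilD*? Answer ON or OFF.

OrvT is non-functional in this strain, so it has no effect.
Melibiose is present, so ZorH is inactive.
Cellobiose is absent, so HolU is active.
No repressor is bound and HolU is active, so *ulmJ* is transcribed.
So UlmJ is produced and active.
MoO₄²⁻ is present, so ElnM is active.
Activator UlmJ is present, so *jovY* is transcribed.
So JovY is produced and active.
Activator JovY is present, so *yilD* is transcribed.

ON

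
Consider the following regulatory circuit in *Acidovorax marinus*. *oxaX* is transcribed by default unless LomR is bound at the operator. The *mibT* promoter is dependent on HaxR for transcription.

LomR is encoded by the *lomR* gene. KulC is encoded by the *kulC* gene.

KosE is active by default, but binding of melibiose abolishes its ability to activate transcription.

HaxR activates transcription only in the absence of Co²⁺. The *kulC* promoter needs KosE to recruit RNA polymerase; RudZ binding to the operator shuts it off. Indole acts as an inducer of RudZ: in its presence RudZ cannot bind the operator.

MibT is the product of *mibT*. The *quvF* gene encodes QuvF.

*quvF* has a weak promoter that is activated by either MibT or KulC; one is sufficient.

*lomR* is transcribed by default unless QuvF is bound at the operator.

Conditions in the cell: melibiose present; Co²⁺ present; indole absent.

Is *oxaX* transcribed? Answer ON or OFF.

OFF

Co²⁺ is present, so HaxR is inactive.
Required activator HaxR is absent, so *mibT* is not transcribed.
So MibT is not produced.
Indole is absent, so RudZ is active.
Melibiose is present, so KosE is inactive.
With repressor RudZ bound, *kulC* is not transcribed.
So KulC is not produced.
No activator is available at the *quvF* promoter, so *quvF* is not transcribed.
So QuvF is not produced.
With no repressor bound, *lomR* is transcribed.
So LomR is produced and active.
With repressor LomR bound, *oxaX* is not transcribed.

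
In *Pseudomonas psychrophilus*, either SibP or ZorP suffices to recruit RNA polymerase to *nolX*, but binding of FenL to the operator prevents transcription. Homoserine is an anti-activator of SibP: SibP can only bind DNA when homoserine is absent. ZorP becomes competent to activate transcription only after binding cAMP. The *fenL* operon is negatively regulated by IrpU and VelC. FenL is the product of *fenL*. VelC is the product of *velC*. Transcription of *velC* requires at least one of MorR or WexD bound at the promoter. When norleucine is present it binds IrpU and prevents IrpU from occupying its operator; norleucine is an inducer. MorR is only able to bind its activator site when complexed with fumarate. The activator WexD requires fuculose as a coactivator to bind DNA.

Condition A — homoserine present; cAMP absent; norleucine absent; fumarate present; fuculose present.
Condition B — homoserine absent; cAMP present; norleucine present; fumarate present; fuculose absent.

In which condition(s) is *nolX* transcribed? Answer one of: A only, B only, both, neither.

Condition A:
Homoserine is present, so SibP is inactive.
cAMP is absent, so ZorP is inactive.
Norleucine is absent, so IrpU is active.
Fumarate is present, so MorR is active.
Fuculose is present, so WexD is active.
Activator MorR is present, so *velC* is transcribed.
So VelC is produced and active.
With repressor IrpU bound, *fenL* is not transcribed.
So FenL is not produced.
No activator is available at the *nolX* promoter, so *nolX* is not transcribed.
→ *nolX* is OFF in A.
Condition B:
Homoserine is absent, so SibP is active.
cAMP is present, so ZorP is active.
Norleucine is present, so IrpU is inactive.
Fumarate is present, so MorR is active.
Fuculose is absent, so WexD is inactive.
Activator MorR is present, so *velC* is transcribed.
So VelC is produced and active.
With repressor VelC bound, *fenL* is not transcribed.
So FenL is not produced.
Activator SibP is present, so *nolX* is transcribed.
→ *nolX* is ON in B.

B only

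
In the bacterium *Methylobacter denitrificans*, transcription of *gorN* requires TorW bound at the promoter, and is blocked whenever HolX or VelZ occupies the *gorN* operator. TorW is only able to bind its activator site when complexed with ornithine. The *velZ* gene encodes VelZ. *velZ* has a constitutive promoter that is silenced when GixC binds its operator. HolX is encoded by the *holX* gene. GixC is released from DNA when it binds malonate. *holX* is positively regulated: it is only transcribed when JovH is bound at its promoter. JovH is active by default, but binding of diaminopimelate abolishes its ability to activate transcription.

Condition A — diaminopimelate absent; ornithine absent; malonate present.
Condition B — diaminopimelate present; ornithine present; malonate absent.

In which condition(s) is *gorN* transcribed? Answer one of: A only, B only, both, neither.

B only

Condition A:
Diaminopimelate is absent, so JovH is active.
No repressor is bound and JovH is active, so *holX* is transcribed.
So HolX is produced and active.
Ornithine is absent, so TorW is inactive.
Malonate is present, so GixC is inactive.
With no repressor bound, *velZ* is transcribed.
So VelZ is produced and active.
With repressor HolX bound, *gorN* is not transcribed.
→ *gorN* is OFF in A.
Condition B:
Diaminopimelate is present, so JovH is inactive.
Required activator JovH is absent, so *holX* is not transcribed.
So HolX is not produced.
Ornithine is present, so TorW is active.
Malonate is absent, so GixC is active.
With repressor GixC bound, *velZ* is not transcribed.
So VelZ is not produced.
No repressor is bound and TorW is active, so *gorN* is transcribed.
→ *gorN* is ON in B.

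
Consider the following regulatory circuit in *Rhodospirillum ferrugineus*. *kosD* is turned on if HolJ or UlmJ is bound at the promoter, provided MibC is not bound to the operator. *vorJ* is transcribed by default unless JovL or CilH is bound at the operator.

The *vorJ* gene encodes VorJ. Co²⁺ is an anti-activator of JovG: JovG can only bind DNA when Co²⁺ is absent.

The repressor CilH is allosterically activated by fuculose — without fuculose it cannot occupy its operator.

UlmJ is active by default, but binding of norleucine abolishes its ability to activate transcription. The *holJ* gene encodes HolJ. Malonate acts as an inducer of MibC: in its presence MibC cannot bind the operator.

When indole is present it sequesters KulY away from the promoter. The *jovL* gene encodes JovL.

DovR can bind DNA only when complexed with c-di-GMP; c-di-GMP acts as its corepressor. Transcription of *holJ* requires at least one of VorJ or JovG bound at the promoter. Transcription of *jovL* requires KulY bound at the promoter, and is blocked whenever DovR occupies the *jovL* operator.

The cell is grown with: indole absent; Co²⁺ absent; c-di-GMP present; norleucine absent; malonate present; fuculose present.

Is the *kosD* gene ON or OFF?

ON

Indole is absent, so KulY is active.
c-di-GMP is present, so DovR is active.
With repressor DovR bound, *jovL* is not transcribed.
So JovL is not produced.
Fuculose is present, so CilH is active.
With repressor CilH bound, *vorJ* is not transcribed.
So VorJ is not produced.
Co²⁺ is absent, so JovG is active.
Activator JovG is present, so *holJ* is transcribed.
So HolJ is produced and active.
Norleucine is absent, so UlmJ is active.
Malonate is present, so MibC is inactive.
Activator HolJ is present, so *kosD* is transcribed.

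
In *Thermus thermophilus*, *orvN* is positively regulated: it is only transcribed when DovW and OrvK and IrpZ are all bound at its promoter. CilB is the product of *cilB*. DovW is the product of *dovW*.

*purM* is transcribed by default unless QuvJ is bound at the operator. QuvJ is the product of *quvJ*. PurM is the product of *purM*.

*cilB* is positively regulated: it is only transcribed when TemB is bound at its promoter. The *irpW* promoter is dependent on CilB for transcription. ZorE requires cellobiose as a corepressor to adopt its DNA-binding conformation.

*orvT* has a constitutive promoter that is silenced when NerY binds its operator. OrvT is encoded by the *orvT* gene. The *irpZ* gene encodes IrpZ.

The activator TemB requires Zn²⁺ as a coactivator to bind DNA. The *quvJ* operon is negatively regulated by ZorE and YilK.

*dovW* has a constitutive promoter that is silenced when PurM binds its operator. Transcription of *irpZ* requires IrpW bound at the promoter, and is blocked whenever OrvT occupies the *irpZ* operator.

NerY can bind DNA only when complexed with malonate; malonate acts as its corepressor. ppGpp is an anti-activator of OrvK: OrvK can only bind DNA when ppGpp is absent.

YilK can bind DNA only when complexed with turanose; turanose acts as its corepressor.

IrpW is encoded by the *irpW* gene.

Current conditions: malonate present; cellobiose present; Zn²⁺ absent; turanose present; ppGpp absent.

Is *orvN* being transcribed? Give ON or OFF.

OFF

Cellobiose is present, so ZorE is active.
Turanose is present, so YilK is active.
With repressor ZorE bound, *quvJ* is not transcribed.
So QuvJ is not produced.
With no repressor bound, *purM* is transcribed.
So PurM is produced and active.
With repressor PurM bound, *dovW* is not transcribed.
So DovW is not produced.
ppGpp is absent, so OrvK is active.
Zn²⁺ is absent, so TemB is inactive.
Required activator TemB is absent, so *cilB* is not transcribed.
So CilB is not produced.
Required activator CilB is absent, so *irpW* is not transcribed.
So IrpW is not produced.
Malonate is present, so NerY is active.
With repressor NerY bound, *orvT* is not transcribed.
So OrvT is not produced.
Required activator IrpW is absent, so *irpZ* is not transcribed.
So IrpZ is not produced.
Required activator DovW is absent, so *orvN* is not transcribed.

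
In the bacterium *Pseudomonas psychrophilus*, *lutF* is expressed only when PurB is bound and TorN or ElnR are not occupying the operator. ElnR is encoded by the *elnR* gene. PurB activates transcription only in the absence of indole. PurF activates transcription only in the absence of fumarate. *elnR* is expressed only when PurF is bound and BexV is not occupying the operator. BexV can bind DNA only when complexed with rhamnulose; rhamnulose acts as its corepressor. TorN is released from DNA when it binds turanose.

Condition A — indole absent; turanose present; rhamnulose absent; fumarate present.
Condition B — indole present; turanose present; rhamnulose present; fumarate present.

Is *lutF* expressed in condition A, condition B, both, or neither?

A only

Condition A:
Indole is absent, so PurB is active.
Turanose is present, so TorN is inactive.
Rhamnulose is absent, so BexV is inactive.
Fumarate is present, so PurF is inactive.
Required activator PurF is absent, so *elnR* is not transcribed.
So ElnR is not produced.
No repressor is bound and PurB is active, so *lutF* is transcribed.
→ *lutF* is ON in A.
Condition B:
Indole is present, so PurB is inactive.
Turanose is present, so TorN is inactive.
Rhamnulose is present, so BexV is active.
Fumarate is present, so PurF is inactive.
With repressor BexV bound, *elnR* is not transcribed.
So ElnR is not produced.
Required activator PurB is absent, so *lutF* is not transcribed.
→ *lutF* is OFF in B.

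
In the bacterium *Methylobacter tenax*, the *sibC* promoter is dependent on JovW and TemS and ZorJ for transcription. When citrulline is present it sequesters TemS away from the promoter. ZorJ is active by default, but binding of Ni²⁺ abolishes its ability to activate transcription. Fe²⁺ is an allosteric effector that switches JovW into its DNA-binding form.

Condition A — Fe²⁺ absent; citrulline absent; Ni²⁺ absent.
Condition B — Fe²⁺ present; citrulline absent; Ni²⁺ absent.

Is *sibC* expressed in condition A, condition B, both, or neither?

Condition A:
Fe²⁺ is absent, so JovW is inactive.
Citrulline is absent, so TemS is active.
Ni²⁺ is absent, so ZorJ is active.
Required activator JovW is absent, so *sibC* is not transcribed.
→ *sibC* is OFF in A.
Condition B:
Fe²⁺ is present, so JovW is active.
Citrulline is absent, so TemS is active.
Ni²⁺ is absent, so ZorJ is active.
No repressor is bound and JovW and TemS and ZorJ are active, so *sibC* is transcribed.
→ *sibC* is ON in B.

B only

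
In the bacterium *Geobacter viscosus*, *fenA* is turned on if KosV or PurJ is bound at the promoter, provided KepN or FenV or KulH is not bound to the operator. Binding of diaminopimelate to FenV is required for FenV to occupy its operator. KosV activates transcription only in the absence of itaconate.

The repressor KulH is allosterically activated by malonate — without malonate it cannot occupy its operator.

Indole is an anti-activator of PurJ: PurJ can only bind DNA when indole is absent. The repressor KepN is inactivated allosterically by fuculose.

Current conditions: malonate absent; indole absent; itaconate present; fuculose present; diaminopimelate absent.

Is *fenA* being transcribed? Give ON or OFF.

ON

Itaconate is present, so KosV is inactive.
Fuculose is present, so KepN is inactive.
Indole is absent, so PurJ is active.
Diaminopimelate is absent, so FenV is inactive.
Malonate is absent, so KulH is inactive.
Activator PurJ is present, so *fenA* is transcribed.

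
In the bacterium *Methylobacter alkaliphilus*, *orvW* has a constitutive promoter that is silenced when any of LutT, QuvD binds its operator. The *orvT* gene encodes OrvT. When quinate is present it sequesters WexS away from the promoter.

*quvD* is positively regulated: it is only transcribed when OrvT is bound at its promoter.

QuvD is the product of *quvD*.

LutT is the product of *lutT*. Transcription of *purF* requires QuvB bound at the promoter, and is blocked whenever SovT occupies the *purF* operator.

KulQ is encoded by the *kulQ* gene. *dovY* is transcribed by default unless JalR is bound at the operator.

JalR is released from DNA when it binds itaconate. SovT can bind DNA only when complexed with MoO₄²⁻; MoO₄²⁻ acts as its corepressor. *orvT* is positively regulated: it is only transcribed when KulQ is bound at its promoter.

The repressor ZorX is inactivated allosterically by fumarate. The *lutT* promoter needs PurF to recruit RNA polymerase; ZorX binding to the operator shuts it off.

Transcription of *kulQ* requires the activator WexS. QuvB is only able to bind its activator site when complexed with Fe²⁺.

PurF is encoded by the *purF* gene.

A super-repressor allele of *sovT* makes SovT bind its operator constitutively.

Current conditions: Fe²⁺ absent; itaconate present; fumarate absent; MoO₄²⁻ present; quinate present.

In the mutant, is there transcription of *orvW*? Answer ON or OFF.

ON

Fumarate is absent, so ZorX is active.
Fe²⁺ is absent, so QuvB is inactive.
SovT is constitutively active in this strain.
With repressor SovT bound, *purF* is not transcribed.
So PurF is not produced.
With repressor ZorX bound, *lutT* is not transcribed.
So LutT is not produced.
Quinate is present, so WexS is inactive.
Required activator WexS is absent, so *kulQ* is not transcribed.
So KulQ is not produced.
Required activator KulQ is absent, so *orvT* is not transcribed.
So OrvT is not produced.
Required activator OrvT is absent, so *quvD* is not transcribed.
So QuvD is not produced.
With no repressor bound, *orvW* is transcribed.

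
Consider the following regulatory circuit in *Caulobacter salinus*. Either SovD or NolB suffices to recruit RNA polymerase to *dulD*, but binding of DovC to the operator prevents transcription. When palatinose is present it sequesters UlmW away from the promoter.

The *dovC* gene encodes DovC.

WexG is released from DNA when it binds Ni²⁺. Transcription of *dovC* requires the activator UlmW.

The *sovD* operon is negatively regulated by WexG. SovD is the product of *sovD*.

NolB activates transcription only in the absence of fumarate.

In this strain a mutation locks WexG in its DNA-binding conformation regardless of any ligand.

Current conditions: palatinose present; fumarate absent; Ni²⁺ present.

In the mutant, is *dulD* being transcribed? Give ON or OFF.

WexG is constitutively active in this strain.
With repressor WexG bound, *sovD* is not transcribed.
So SovD is not produced.
Palatinose is present, so UlmW is inactive.
Required activator UlmW is absent, so *dovC* is not transcribed.
So DovC is not produced.
Fumarate is absent, so NolB is active.
Activator NolB is present, so *dulD* is transcribed.

ON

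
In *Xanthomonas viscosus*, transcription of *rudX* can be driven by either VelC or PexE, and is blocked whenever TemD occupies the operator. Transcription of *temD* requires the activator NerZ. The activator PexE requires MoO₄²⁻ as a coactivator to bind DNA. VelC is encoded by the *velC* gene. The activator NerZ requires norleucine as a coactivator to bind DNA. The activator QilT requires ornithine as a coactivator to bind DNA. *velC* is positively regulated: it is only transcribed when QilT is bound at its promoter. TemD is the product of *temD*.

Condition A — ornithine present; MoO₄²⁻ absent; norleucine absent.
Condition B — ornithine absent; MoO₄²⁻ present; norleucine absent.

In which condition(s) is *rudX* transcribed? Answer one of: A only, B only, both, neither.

Condition A:
Ornithine is present, so QilT is active.
No repressor is bound and QilT is active, so *velC* is transcribed.
So VelC is produced and active.
MoO₄²⁻ is absent, so PexE is inactive.
Norleucine is absent, so NerZ is inactive.
Required activator NerZ is absent, so *temD* is not transcribed.
So TemD is not produced.
Activator VelC is present, so *rudX* is transcribed.
→ *rudX* is ON in A.
Condition B:
Ornithine is absent, so QilT is inactive.
Required activator QilT is absent, so *velC* is not transcribed.
So VelC is not produced.
MoO₄²⁻ is present, so PexE is active.
Norleucine is absent, so NerZ is inactive.
Required activator NerZ is absent, so *temD* is not transcribed.
So TemD is not produced.
Activator PexE is present, so *rudX* is transcribed.
→ *rudX* is ON in B.

both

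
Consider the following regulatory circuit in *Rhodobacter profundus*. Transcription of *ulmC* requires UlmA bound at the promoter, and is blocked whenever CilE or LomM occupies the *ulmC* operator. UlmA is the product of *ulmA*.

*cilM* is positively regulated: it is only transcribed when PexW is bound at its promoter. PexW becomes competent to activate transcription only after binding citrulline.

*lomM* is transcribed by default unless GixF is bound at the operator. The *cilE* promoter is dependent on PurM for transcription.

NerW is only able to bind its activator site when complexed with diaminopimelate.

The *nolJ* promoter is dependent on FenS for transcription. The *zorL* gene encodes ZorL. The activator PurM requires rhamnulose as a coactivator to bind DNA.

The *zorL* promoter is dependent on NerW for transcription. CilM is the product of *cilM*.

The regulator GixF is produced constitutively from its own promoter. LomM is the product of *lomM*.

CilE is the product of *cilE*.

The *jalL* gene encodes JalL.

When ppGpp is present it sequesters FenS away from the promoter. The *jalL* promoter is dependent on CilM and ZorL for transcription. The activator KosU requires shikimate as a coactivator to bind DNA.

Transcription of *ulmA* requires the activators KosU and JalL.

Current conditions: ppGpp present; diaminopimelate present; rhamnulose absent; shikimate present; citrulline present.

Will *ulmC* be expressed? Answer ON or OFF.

ON

Shikimate is present, so KosU is active.
Citrulline is present, so PexW is active.
No repressor is bound and PexW is active, so *cilM* is transcribed.
So CilM is produced and active.
Diaminopimelate is present, so NerW is active.
No repressor is bound and NerW is active, so *zorL* is transcribed.
So ZorL is produced and active.
No repressor is bound and CilM and ZorL are active, so *jalL* is transcribed.
So JalL is produced and active.
No repressor is bound and KosU and JalL are active, so *ulmA* is transcribed.
So UlmA is produced and active.
Rhamnulose is absent, so PurM is inactive.
Required activator PurM is absent, so *cilE* is not transcribed.
So CilE is not produced.
GixF is produced constitutively and is active.
With repressor GixF bound, *lomM* is not transcribed.
So LomM is not produced.
No repressor is bound and UlmA is active, so *ulmC* is transcribed.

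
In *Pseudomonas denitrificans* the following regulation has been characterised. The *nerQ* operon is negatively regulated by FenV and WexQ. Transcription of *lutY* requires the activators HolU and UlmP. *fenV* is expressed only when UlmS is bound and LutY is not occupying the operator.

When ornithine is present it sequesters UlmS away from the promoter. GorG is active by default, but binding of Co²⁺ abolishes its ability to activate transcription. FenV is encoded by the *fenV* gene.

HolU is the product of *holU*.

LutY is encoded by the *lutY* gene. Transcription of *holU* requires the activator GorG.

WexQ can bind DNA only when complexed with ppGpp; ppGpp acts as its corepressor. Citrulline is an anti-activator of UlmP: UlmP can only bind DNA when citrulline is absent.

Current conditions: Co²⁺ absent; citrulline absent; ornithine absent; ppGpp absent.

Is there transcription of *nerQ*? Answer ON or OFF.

ON

Co²⁺ is absent, so GorG is active.
No repressor is bound and GorG is active, so *holU* is transcribed.
So HolU is produced and active.
Citrulline is absent, so UlmP is active.
No repressor is bound and HolU and UlmP are active, so *lutY* is transcribed.
So LutY is produced and active.
Ornithine is absent, so UlmS is active.
With repressor LutY bound, *fenV* is not transcribed.
So FenV is not produced.
ppGpp is absent, so WexQ is inactive.
With no repressor bound, *nerQ* is transcribed.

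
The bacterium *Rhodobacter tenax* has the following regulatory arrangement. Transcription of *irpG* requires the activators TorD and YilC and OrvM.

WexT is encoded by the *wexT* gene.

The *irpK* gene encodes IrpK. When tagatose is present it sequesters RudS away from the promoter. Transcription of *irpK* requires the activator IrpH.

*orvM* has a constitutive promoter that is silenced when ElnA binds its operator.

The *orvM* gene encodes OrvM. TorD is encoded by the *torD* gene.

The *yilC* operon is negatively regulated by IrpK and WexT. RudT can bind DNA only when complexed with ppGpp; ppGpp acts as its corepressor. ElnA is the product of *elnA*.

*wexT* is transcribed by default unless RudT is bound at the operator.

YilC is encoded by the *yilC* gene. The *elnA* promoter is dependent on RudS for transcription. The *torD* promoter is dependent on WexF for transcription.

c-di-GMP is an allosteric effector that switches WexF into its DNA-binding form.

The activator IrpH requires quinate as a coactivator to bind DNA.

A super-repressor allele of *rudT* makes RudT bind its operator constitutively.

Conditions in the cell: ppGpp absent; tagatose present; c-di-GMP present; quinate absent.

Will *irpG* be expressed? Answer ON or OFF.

c-di-GMP is present, so WexF is active.
No repressor is bound and WexF is active, so *torD* is transcribed.
So TorD is produced and active.
Quinate is absent, so IrpH is inactive.
Required activator IrpH is absent, so *irpK* is not transcribed.
So IrpK is not produced.
RudT is constitutively active in this strain.
With repressor RudT bound, *wexT* is not transcribed.
So WexT is not produced.
With no repressor bound, *yilC* is transcribed.
So YilC is produced and active.
Tagatose is present, so RudS is inactive.
Required activator RudS is absent, so *elnA* is not transcribed.
So ElnA is not produced.
With no repressor bound, *orvM* is transcribed.
So OrvM is produced and active.
No repressor is bound and TorD and YilC and OrvM are active, so *irpG* is transcribed.

ON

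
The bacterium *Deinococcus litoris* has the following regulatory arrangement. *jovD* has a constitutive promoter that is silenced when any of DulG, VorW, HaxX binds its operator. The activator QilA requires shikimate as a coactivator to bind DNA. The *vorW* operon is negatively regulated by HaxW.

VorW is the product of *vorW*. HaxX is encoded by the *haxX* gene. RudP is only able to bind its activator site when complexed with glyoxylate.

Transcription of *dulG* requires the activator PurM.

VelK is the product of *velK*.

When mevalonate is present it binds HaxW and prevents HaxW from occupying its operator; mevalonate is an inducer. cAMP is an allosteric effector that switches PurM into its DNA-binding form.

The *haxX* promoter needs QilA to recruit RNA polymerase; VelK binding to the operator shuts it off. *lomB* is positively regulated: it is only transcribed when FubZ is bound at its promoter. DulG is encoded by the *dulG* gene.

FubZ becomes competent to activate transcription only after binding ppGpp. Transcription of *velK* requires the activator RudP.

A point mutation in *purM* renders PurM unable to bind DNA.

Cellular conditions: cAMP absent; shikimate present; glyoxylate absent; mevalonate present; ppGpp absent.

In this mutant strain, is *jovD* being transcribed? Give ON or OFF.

OFF

PurM is non-functional in this strain, so it has no effect.
Required activator PurM is absent, so *dulG* is not transcribed.
So DulG is not produced.
Mevalonate is present, so HaxW is inactive.
With no repressor bound, *vorW* is transcribed.
So VorW is produced and active.
Glyoxylate is absent, so RudP is inactive.
Required activator RudP is absent, so *velK* is not transcribed.
So VelK is not produced.
Shikimate is present, so QilA is active.
No repressor is bound and QilA is active, so *haxX* is transcribed.
So HaxX is produced and active.
With repressor VorW bound, *jovD* is not transcribed.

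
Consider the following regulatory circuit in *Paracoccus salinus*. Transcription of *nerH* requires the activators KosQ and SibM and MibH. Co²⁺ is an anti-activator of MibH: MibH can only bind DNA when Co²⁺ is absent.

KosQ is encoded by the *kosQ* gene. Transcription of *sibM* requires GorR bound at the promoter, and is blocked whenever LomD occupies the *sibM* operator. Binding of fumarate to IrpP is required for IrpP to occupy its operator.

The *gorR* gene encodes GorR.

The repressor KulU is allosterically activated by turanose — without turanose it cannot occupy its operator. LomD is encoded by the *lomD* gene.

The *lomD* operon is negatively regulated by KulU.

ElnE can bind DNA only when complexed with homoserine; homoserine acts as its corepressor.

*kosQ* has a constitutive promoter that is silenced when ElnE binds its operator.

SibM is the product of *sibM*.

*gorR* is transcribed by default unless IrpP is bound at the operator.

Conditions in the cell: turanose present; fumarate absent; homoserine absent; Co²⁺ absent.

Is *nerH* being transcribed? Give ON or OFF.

ON

Homoserine is absent, so ElnE is inactive.
With no repressor bound, *kosQ* is transcribed.
So KosQ is produced and active.
Fumarate is absent, so IrpP is inactive.
With no repressor bound, *gorR* is transcribed.
So GorR is produced and active.
Turanose is present, so KulU is active.
With repressor KulU bound, *lomD* is not transcribed.
So LomD is not produced.
No repressor is bound and GorR is active, so *sibM* is transcribed.
So SibM is produced and active.
Co²⁺ is absent, so MibH is active.
No repressor is bound and KosQ and SibM and MibH are active, so *nerH* is transcribed.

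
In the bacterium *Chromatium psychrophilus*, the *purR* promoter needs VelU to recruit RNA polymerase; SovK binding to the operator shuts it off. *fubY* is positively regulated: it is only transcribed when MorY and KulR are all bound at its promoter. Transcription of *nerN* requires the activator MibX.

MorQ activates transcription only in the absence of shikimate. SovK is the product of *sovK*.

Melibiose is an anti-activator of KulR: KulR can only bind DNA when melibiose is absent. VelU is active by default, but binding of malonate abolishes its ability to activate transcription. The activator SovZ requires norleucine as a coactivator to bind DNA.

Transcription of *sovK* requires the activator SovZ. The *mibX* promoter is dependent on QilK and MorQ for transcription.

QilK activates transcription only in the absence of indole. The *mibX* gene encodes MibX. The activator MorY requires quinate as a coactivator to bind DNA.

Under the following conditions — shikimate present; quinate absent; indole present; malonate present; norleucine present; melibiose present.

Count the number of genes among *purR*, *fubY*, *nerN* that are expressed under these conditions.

0

Malonate is present, so VelU is inactive.
Norleucine is present, so SovZ is active.
No repressor is bound and SovZ is active, so *sovK* is transcribed.
So SovK is produced and active.
With repressor SovK bound, *purR* is not transcribed.
→ *purR* is OFF.
Quinate is absent, so MorY is inactive.
Melibiose is present, so KulR is inactive.
Required activator MorY is absent, so *fubY* is not transcribed.
→ *fubY* is OFF.
Indole is present, so QilK is inactive.
Shikimate is present, so MorQ is inactive.
Required activator QilK is absent, so *mibX* is not transcribed.
So MibX is not produced.
Required activator MibX is absent, so *nerN* is not transcribed.
→ *nerN* is OFF.
0 of the 3 genes are transcribed.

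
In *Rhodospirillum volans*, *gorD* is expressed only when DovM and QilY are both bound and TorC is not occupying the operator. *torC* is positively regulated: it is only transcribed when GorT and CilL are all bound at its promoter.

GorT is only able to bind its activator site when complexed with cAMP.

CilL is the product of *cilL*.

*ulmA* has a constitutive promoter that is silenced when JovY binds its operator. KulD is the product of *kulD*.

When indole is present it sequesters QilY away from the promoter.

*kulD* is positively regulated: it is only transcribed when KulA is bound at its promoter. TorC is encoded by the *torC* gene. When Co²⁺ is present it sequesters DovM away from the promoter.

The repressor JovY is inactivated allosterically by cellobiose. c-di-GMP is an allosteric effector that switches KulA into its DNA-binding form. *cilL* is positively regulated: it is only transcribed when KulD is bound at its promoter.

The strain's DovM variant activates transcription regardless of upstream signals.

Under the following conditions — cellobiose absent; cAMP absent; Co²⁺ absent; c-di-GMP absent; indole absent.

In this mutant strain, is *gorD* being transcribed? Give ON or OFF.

ON

DovM is constitutively active in this strain.
cAMP is absent, so GorT is inactive.
c-di-GMP is absent, so KulA is inactive.
Required activator KulA is absent, so *kulD* is not transcribed.
So KulD is not produced.
Required activator KulD is absent, so *cilL* is not transcribed.
So CilL is not produced.
Required activator GorT is absent, so *torC* is not transcribed.
So TorC is not produced.
Indole is absent, so QilY is active.
No repressor is bound and DovM and QilY are active, so *gorD* is transcribed.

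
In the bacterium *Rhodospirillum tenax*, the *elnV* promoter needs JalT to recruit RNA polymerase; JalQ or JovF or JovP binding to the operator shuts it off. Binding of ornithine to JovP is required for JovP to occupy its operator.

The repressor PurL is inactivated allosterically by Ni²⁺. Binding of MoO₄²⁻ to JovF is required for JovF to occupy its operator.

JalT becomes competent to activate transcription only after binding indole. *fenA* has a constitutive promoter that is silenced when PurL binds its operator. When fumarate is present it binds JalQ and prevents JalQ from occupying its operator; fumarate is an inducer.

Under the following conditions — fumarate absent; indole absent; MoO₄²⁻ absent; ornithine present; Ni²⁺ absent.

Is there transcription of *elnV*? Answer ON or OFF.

OFF

Fumarate is absent, so JalQ is active.
Indole is absent, so JalT is inactive.
MoO₄²⁻ is absent, so JovF is inactive.
Ornithine is present, so JovP is active.
With repressor JalQ bound, *elnV* is not transcribed.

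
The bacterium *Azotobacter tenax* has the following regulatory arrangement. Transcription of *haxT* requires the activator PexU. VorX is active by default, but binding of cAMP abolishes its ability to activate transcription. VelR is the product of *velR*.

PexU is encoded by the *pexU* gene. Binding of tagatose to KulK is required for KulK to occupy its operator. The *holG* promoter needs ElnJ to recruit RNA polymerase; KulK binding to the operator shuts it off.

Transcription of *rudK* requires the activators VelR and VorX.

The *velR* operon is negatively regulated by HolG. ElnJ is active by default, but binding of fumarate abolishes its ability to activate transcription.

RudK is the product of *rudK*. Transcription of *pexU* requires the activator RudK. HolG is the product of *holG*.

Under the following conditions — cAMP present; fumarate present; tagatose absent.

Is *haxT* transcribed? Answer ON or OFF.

OFF

Tagatose is absent, so KulK is inactive.
Fumarate is present, so ElnJ is inactive.
Required activator ElnJ is absent, so *holG* is not transcribed.
So HolG is not produced.
With no repressor bound, *velR* is transcribed.
So VelR is produced and active.
cAMP is present, so VorX is inactive.
Required activator VorX is absent, so *rudK* is not transcribed.
So RudK is not produced.
Required activator RudK is absent, so *pexU* is not transcribed.
So PexU is not produced.
Required activator PexU is absent, so *haxT* is not transcribed.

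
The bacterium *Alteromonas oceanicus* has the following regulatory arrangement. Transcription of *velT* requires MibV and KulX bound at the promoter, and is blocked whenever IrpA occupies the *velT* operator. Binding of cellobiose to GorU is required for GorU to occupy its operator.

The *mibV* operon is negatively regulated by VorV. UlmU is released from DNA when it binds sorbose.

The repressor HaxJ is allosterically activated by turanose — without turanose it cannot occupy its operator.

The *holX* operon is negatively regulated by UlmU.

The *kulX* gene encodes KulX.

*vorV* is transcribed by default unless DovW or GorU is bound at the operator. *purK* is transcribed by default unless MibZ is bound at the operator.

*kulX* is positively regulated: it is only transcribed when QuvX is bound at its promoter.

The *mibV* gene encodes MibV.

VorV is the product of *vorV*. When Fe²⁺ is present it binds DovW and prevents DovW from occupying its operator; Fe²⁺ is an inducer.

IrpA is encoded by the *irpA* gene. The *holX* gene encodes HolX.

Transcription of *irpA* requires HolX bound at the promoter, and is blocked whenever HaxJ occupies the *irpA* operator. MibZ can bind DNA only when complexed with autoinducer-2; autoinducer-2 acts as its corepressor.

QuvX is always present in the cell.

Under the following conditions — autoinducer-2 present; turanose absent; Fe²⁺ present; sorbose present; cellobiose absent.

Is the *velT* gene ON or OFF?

OFF

Fe²⁺ is present, so DovW is inactive.
Cellobiose is absent, so GorU is inactive.
With no repressor bound, *vorV* is transcribed.
So VorV is produced and active.
With repressor VorV bound, *mibV* is not transcribed.
So MibV is not produced.
Turanose is absent, so HaxJ is inactive.
Sorbose is present, so UlmU is inactive.
With no repressor bound, *holX* is transcribed.
So HolX is produced and active.
No repressor is bound and HolX is active, so *irpA* is transcribed.
So IrpA is produced and active.
QuvX is produced constitutively and is active.
No repressor is bound and QuvX is active, so *kulX* is transcribed.
So KulX is produced and active.
With repressor IrpA bound, *velT* is not transcribed.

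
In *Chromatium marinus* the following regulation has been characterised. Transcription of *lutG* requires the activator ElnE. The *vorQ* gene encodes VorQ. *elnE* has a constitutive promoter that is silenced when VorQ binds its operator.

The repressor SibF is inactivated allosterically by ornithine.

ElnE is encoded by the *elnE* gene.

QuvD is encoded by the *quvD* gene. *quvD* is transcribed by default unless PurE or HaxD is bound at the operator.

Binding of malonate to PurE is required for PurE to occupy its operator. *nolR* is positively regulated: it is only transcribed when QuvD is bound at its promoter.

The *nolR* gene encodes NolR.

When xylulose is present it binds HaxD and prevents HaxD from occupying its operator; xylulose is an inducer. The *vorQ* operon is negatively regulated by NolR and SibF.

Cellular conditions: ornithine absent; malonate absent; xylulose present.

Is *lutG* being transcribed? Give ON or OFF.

ON

Malonate is absent, so PurE is inactive.
Xylulose is present, so HaxD is inactive.
With no repressor bound, *quvD* is transcribed.
So QuvD is produced and active.
No repressor is bound and QuvD is active, so *nolR* is transcribed.
So NolR is produced and active.
Ornithine is absent, so SibF is active.
With repressor NolR bound, *vorQ* is not transcribed.
So VorQ is not produced.
With no repressor bound, *elnE* is transcribed.
So ElnE is produced and active.
No repressor is bound and ElnE is active, so *lutG* is transcribed.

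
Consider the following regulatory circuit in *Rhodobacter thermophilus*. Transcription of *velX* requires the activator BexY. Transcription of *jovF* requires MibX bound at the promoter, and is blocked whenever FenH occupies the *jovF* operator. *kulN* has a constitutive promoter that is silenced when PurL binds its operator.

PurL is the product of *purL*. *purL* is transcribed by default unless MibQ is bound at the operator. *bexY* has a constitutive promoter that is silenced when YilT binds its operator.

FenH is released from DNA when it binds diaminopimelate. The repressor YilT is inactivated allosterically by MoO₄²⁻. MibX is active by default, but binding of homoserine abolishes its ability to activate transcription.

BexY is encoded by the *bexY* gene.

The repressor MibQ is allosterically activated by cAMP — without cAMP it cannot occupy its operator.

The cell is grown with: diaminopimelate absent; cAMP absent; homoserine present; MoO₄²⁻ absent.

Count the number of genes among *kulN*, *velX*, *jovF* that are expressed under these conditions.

cAMP is absent, so MibQ is inactive.
With no repressor bound, *purL* is transcribed.
So PurL is produced and active.
With repressor PurL bound, *kulN* is not transcribed.
→ *kulN* is OFF.
MoO₄²⁻ is absent, so YilT is active.
With repressor YilT bound, *bexY* is not transcribed.
So BexY is not produced.
Required activator BexY is absent, so *velX* is not transcribed.
→ *velX* is OFF.
Diaminopimelate is absent, so FenH is active.
Homoserine is present, so MibX is inactive.
With repressor FenH bound, *jovF* is not transcribed.
→ *jovF* is OFF.
0 of the 3 genes are transcribed.

0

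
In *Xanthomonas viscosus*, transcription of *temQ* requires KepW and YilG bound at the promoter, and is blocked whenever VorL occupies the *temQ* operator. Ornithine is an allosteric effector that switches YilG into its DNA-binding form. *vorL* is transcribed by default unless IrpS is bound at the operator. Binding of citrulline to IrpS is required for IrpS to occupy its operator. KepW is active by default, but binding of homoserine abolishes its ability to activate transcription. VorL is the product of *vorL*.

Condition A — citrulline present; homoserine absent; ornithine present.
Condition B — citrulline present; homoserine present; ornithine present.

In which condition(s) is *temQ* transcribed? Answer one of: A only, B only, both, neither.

Condition A:
Citrulline is present, so IrpS is active.
With repressor IrpS bound, *vorL* is not transcribed.
So VorL is not produced.
Homoserine is absent, so KepW is active.
Ornithine is present, so YilG is active.
No repressor is bound and KepW and YilG are active, so *temQ* is transcribed.
→ *temQ* is ON in A.
Condition B:
Citrulline is present, so IrpS is active.
With repressor IrpS bound, *vorL* is not transcribed.
So VorL is not produced.
Homoserine is present, so KepW is inactive.
Ornithine is present, so YilG is active.
Required activator KepW is absent, so *temQ* is not transcribed.
→ *temQ* is OFF in B.

A only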